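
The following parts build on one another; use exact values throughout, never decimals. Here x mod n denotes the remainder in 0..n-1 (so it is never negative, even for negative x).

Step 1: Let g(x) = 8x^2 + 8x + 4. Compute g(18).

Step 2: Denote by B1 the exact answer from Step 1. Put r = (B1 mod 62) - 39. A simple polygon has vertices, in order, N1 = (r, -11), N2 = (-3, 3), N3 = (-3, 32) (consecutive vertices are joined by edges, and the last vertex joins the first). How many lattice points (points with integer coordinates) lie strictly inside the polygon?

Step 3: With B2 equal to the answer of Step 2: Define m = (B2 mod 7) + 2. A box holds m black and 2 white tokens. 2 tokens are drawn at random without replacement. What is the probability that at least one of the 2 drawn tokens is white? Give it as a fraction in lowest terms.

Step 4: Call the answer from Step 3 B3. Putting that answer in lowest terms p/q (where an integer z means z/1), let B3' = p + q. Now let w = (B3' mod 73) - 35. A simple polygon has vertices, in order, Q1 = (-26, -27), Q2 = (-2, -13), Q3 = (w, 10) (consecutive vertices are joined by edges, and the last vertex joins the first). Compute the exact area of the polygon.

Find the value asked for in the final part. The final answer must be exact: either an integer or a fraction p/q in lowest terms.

220

Step 1: 8*(18)^2 + 8*(18)^1 + 4 = (2592) + (144) + (4) = 2740; answer 2740
Step 2: B1 = 2740; r = -27; cross terms: (-27*3 - -3*-11)=-114, (-3*32 - -3*3)=-87, (-3*-11 - -27*32)=897; twice the area = |696| = 696; area = 348; boundary points = 2 + 29 + 1 = 32; strictly interior points = area - boundary/2 + 1 = 333; answer 333
Step 3: B2 = 333; m = 6; total draws C(8,2) = 28; complement C(6,2) = 15; favorable 28 - 15 = 13; P = 13/28; answer 13/28
Step 4: B3 = 13/28; threaded value p + q = 41; w = 6; cross terms: (-26*-13 - -2*-27)=284, (-2*10 - 6*-13)=58, (6*-27 - -26*10)=98; twice the area = |440| = 440; area = 220; answer 220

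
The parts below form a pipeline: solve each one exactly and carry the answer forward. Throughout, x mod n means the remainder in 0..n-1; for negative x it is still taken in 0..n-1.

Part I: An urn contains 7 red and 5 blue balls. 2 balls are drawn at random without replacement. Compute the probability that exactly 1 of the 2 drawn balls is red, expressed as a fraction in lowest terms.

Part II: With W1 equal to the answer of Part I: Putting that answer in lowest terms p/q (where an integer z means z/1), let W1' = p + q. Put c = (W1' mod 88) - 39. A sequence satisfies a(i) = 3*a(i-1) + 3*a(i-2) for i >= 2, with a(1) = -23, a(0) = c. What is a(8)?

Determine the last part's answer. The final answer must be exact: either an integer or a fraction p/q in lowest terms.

-405891

Part I: total draws C(12,2) = 66; favorable C(7,1)*C(5,1) = 35; P = 35/66; answer 35/66
Part II: W1 = 35/66; threaded value p + q = 101; c = -26; a(2) = 3*(-23) + 3*(-26) = -147; iterating: a(2)=-147, a(3)=-510, a(4)=-1971, a(5)=-7443, a(6)=-28242, a(7)=-107055, a(8)=-405891; answer -405891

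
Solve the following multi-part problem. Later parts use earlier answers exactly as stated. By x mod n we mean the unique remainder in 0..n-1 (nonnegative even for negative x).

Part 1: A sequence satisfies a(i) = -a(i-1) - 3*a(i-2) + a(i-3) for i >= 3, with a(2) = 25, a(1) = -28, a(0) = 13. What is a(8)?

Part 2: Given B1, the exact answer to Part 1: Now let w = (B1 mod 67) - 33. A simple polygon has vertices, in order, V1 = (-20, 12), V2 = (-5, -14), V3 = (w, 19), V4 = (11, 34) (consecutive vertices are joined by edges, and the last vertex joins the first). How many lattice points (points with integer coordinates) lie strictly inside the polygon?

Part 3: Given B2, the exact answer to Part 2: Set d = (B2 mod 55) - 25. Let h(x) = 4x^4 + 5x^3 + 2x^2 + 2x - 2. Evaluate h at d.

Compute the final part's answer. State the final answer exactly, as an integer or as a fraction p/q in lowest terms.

Part 1: a(3) = -1*(25) - 3*(-28) + 1*(13) = 72; iterating: a(3)=72, a(4)=-175, a(5)=-16, a(6)=613, a(7)=-740, a(8)=-1115; answer -1115
Part 2: B1 = -1115; w = -9; cross terms: (-20*-14 - -5*12)=340, (-5*19 - -9*-14)=-221, (-9*34 - 11*19)=-515, (11*12 - -20*34)=812; twice the area = |416| = 416; area = 208; boundary points = 1 + 1 + 5 + 1 = 8; strictly interior points = area - boundary/2 + 1 = 205; answer 205
Part 3: B2 = 205; d = 15; 4*(15)^4 + 5*(15)^3 + 2*(15)^2 + 2*(15)^1 - 2 = (202500) + (16875) + (450) + (30) + (-2) = 219853; answer 219853

219853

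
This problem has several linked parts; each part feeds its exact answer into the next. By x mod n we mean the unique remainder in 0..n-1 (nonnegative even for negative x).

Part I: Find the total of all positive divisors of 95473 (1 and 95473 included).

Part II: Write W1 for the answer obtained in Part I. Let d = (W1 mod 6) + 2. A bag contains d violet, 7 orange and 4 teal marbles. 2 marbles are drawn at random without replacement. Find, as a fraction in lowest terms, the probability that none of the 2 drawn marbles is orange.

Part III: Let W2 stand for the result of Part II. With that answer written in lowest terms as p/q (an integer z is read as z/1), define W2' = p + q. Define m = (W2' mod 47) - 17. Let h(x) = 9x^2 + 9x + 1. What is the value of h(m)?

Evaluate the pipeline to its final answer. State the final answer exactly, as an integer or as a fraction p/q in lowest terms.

Part I: 95473 = 7 * 23 * 593; sigma = (1 + 7) * (1 + 23) * (1 + 593) = 8 * 24 * 594 = 114048; answer 114048
Part II: W1 = 114048; d = 2; total draws C(13,2) = 78; favorable C(6,2) = 15; P = 5/26; answer 5/26
Part III: W2 = 5/26; threaded value p + q = 31; m = 14; 9*(14)^2 + 9*(14)^1 + 1 = (1764) + (126) + (1) = 1891; answer 1891

1891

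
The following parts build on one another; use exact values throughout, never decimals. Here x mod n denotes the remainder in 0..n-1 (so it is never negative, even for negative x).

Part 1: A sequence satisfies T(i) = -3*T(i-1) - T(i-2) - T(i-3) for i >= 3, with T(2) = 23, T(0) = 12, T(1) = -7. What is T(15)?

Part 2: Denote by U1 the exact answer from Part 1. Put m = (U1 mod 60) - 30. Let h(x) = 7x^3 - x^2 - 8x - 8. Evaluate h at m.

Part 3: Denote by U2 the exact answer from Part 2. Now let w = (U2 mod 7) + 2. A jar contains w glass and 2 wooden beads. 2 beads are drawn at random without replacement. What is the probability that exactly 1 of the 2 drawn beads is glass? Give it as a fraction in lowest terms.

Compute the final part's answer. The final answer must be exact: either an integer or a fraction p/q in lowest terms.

2/3

Part 1: T(3) = -3*(23) - 1*(-7) - 1*(12) = -74; iterating: T(3)=-74, T(4)=206, T(5)=-567, T(6)=1569, T(7)=-4346, T(8)=12036, T(9)=-33331, T(10)=92303, T(11)=-255614, T(12)=707870, T(13)=-1960299, T(14)=5428641, T(15)=-15033494; answer -15033494
Part 2: U1 = -15033494; m = 16; 7*(16)^3 - 1*(16)^2 - 8*(16)^1 - 8 = (28672) + (-256) + (-128) + (-8) = 28280; answer 28280
Part 3: U2 = 28280; w = 2; total draws C(4,2) = 6; favorable C(2,1)*C(2,1) = 4; P = 2/3; answer 2/3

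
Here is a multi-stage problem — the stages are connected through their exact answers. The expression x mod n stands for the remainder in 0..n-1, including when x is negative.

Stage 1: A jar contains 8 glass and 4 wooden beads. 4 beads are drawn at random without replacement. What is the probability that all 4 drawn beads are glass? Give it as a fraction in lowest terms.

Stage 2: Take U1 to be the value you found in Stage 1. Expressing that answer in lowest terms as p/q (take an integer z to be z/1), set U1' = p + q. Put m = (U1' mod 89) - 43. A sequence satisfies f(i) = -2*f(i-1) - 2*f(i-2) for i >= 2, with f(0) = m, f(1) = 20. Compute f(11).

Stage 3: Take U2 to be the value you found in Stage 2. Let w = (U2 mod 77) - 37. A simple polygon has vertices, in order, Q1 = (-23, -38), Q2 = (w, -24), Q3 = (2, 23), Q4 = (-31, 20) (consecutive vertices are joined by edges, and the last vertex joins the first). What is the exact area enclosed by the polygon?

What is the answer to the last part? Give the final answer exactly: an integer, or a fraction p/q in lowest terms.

1587

Stage 1: total draws C(12,4) = 495; favorable C(8,4) = 70; P = 14/99; answer 14/99
Stage 2: U1 = 14/99; threaded value p + q = 113; m = -19; f(2) = -2*(20) - 2*(-19) = -2; iterating: f(2)=-2, f(3)=-36, f(4)=76, f(5)=-80, f(6)=8, f(7)=144, f(8)=-304, f(9)=320, f(10)=-32, f(11)=-576; answer -576
Stage 3: U2 = -576; w = 3; cross terms: (-23*-24 - 3*-38)=666, (3*23 - 2*-24)=117, (2*20 - -31*23)=753, (-31*-38 - -23*20)=1638; twice the area = |3174| = 3174; area = 1587; answer 1587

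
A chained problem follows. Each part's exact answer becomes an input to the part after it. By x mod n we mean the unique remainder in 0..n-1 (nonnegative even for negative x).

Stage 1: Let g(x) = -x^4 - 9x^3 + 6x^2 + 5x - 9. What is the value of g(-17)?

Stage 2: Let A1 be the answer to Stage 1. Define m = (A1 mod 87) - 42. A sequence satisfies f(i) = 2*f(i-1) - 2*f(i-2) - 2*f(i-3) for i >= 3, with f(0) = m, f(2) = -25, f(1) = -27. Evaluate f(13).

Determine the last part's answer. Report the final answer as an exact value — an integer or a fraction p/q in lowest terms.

Stage 1: -1*(-17)^4 - 9*(-17)^3 + 6*(-17)^2 + 5*(-17)^1 - 9 = (-83521) + (44217) + (1734) + (-85) + (-9) = -37664; answer -37664
Stage 2: A1 = -37664; m = -35; f(3) = 2*(-25) - 2*(-27) - 2*(-35) = 74; iterating: f(3)=74, f(4)=252, f(5)=406, f(6)=160, f(7)=-996, f(8)=-3124, f(9)=-4576, f(10)=-912, f(11)=13576, f(12)=38128, f(13)=50928; answer 50928

50928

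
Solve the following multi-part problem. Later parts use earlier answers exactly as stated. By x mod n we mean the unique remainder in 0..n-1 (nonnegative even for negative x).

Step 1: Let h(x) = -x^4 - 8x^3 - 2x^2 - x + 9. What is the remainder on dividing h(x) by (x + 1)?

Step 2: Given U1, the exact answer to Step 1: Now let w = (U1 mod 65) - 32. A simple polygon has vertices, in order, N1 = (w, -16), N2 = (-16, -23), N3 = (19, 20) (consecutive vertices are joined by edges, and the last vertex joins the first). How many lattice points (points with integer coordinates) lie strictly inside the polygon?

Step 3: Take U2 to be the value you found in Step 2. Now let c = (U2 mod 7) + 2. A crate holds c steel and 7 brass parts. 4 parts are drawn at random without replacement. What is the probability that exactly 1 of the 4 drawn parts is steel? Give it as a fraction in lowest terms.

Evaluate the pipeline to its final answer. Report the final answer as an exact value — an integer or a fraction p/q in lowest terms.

5/9

Step 1: remainder = value at the root: -1*(-1)^4 - 8*(-1)^3 - 2*(-1)^2 - 1*(-1)^1 + 9 = (-1) + (8) + (-2) + (1) + (9) = 15; answer 15
Step 2: U1 = 15; w = -17; cross terms: (-17*-23 - -16*-16)=135, (-16*20 - 19*-23)=117, (19*-16 - -17*20)=36; twice the area = |288| = 288; area = 144; boundary points = 1 + 1 + 36 = 38; strictly interior points = area - boundary/2 + 1 = 126; answer 126
Step 3: U2 = 126; c = 2; total draws C(9,4) = 126; favorable C(2,1)*C(7,3) = 70; P = 5/9; answer 5/9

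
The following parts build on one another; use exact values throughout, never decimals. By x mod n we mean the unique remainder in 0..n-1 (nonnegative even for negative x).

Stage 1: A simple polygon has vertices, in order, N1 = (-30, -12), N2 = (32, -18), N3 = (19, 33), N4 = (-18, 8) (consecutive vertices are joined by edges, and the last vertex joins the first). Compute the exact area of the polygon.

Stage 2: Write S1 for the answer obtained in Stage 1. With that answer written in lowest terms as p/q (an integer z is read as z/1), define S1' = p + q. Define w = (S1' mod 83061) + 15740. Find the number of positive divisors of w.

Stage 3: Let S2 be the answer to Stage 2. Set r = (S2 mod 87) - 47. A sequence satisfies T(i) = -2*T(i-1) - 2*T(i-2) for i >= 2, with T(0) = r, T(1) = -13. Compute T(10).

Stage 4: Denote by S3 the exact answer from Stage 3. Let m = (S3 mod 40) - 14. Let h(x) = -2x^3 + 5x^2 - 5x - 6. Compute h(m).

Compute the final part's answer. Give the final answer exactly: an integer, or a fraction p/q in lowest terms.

Stage 1: cross terms: (-30*-18 - 32*-12)=924, (32*33 - 19*-18)=1398, (19*8 - -18*33)=746, (-18*-12 - -30*8)=456; twice the area = |3524| = 3524; area = 1762; answer 1762
Stage 2: S1 = 1762; threaded value p + q = 1763; w = 17503; 17503 = 23 * 761; number of divisors = (1+1) * (1+1) = 4; answer 4
Stage 3: S2 = 4; r = -43; T(2) = -2*(-13) - 2*(-43) = 112; iterating: T(2)=112, T(3)=-198, T(4)=172, T(5)=52, T(6)=-448, T(7)=792, T(8)=-688, T(9)=-208, T(10)=1792; answer 1792
Stage 4: S3 = 1792; m = 18; -2*(18)^3 + 5*(18)^2 - 5*(18)^1 - 6 = (-11664) + (1620) + (-90) + (-6) = -10140; answer -10140

-10140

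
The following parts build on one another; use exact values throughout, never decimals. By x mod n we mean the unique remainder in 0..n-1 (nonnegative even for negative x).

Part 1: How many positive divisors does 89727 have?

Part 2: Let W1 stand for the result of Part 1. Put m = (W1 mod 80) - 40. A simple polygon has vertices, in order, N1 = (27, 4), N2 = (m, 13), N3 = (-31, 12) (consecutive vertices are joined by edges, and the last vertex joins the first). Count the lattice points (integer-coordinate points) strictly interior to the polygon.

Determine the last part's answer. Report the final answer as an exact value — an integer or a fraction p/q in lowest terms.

Part 1: 89727 = 3 * 11 * 2719; number of divisors = (1+1) * (1+1) * (1+1) = 8; answer 8
Part 2: W1 = 8; m = -32; cross terms: (27*13 - -32*4)=479, (-32*12 - -31*13)=19, (-31*4 - 27*12)=-448; twice the area = |50| = 50; area = 25; boundary points = 1 + 1 + 2 = 4; strictly interior points = area - boundary/2 + 1 = 24; answer 24

24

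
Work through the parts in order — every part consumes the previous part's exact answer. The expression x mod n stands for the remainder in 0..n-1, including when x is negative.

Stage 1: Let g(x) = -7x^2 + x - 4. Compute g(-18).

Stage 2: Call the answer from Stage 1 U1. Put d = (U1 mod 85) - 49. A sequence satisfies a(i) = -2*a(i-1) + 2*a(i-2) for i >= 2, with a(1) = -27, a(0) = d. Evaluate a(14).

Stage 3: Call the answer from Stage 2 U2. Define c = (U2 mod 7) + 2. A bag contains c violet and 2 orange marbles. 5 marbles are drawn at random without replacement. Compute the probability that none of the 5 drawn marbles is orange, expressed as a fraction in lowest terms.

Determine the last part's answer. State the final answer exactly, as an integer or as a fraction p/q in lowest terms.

3/28

Stage 1: -7*(-18)^2 + 1*(-18)^1 - 4 = (-2268) + (-18) + (-4) = -2290; answer -2290
Stage 2: U1 = -2290; d = -44; a(2) = -2*(-27) + 2*(-44) = -34; iterating: a(2)=-34, a(3)=14, a(4)=-96, a(5)=220, a(6)=-632, a(7)=1704, a(8)=-4672, a(9)=12752, a(10)=-34848, a(11)=95200, a(12)=-260096, a(13)=710592, a(14)=-1941376; answer -1941376
Stage 3: U2 = -1941376; c = 6; total draws C(8,5) = 56; favorable C(6,5) = 6; P = 3/28; answer 3/28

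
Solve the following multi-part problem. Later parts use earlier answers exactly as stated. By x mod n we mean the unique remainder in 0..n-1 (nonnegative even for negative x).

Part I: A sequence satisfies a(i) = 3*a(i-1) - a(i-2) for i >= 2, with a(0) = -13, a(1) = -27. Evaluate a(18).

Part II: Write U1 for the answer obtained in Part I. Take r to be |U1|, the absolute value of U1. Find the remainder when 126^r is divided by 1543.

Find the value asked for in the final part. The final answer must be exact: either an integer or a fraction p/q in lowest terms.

Part I: a(2) = 3*(-27) - 1*(-13) = -68; iterating: a(2)=-68, a(3)=-177, a(4)=-463, a(5)=-1212, a(6)=-3173, a(7)=-8307, a(8)=-21748, a(9)=-56937, a(10)=-149063, a(11)=-390252, a(12)=-1021693, a(13)=-2674827, a(14)=-7002788, a(15)=-18333537, a(16)=-47997823, a(17)=-125659932, a(18)=-328981973; answer -328981973
Part II: U1 = -328981973; r = 328981973; squarings mod 1543: 126^1=126, 126^2=446, 126^4=1412, 126^8=188, 126^16=1398, 126^32=966, 126^64=1184, 126^128=812, 126^256=483, 126^512=296, 126^1024=1208, 126^2048=1129, 126^4096=123, 126^8192=1242, 126^16384=1107, 126^32768=307, 126^65536=126, 126^131072=446, 126^262144=1412, 126^524288=188, 126^1048576=1398, 126^2097152=966, 126^4194304=1184, 126^8388608=812, 126^16777216=483, 126^33554432=296, 126^67108864=1208, 126^134217728=1129, 126^268435456=123; 126^328981973 = 126^1 * 126^4 * 126^16 * 126^64 * 126^128 * 126^256 * 126^1024 * 126^2048 * 126^4096 * 126^16384 * 126^32768 * 126^65536 * 126^131072 * 126^524288 * 126^1048576 * 126^8388608 * 126^16777216 * 126^33554432 * 126^268435456 = 812 (mod 1543); answer 812

812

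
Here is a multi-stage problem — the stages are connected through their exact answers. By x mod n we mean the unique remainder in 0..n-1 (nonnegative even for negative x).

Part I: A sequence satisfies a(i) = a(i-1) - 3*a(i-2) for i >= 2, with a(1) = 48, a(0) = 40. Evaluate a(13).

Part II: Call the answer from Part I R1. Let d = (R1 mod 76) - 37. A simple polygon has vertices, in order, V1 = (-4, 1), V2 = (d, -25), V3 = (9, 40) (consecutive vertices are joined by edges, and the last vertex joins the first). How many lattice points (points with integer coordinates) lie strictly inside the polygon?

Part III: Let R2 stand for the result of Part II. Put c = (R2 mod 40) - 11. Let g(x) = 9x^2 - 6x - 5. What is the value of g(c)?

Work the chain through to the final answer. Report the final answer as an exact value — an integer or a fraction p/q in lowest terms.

Part I: a(2) = 1*(48) - 3*(40) = -72; iterating: a(2)=-72, a(3)=-216, a(4)=0, a(5)=648, a(6)=648, a(7)=-1296, a(8)=-3240, a(9)=648, a(10)=10368, a(11)=8424, a(12)=-22680, a(13)=-47952; answer -47952
Part II: R1 = -47952; d = -33; cross terms: (-4*-25 - -33*1)=133, (-33*40 - 9*-25)=-1095, (9*1 - -4*40)=169; twice the area = |-793| = 793; area = 793/2; boundary points = 1 + 1 + 13 = 15; strictly interior points = area - boundary/2 + 1 = 390; answer 390
Part III: R2 = 390; c = 19; 9*(19)^2 - 6*(19)^1 - 5 = (3249) + (-114) + (-5) = 3130; answer 3130

3130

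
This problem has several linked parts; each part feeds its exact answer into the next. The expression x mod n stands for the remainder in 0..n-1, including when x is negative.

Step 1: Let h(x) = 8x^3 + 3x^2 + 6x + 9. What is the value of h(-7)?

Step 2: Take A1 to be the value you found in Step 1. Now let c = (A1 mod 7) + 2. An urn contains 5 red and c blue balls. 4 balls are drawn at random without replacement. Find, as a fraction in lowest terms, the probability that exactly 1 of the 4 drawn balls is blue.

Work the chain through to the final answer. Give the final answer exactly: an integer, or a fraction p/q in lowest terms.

Step 1: 8*(-7)^3 + 3*(-7)^2 + 6*(-7)^1 + 9 = (-2744) + (147) + (-42) + (9) = -2630; answer -2630
Step 2: A1 = -2630; c = 4; total draws C(9,4) = 126; favorable C(4,1)*C(5,3) = 40; P = 20/63; answer 20/63

20/63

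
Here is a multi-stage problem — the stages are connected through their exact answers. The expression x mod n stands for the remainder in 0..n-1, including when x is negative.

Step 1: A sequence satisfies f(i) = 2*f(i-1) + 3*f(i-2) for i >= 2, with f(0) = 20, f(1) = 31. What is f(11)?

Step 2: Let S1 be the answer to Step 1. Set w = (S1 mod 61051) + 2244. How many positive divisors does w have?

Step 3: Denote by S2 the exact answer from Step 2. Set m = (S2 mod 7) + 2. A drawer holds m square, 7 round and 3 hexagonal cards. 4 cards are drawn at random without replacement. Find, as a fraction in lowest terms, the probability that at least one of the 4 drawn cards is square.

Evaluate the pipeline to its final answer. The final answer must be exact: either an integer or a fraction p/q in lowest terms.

95/102

Step 1: f(2) = 2*(31) + 3*(20) = 122; iterating: f(2)=122, f(3)=337, f(4)=1040, f(5)=3091, f(6)=9302, f(7)=27877, f(8)=83660, f(9)=250951, f(10)=752882, f(11)=2258617; answer 2258617
Step 2: S1 = 2258617; w = 63025; 63025 = 5^2 * 2521; number of divisors = (2+1) * (1+1) = 6; answer 6
Step 3: S2 = 6; m = 8; total draws C(18,4) = 3060; complement C(10,4) = 210; favorable 3060 - 210 = 2850; P = 95/102; answer 95/102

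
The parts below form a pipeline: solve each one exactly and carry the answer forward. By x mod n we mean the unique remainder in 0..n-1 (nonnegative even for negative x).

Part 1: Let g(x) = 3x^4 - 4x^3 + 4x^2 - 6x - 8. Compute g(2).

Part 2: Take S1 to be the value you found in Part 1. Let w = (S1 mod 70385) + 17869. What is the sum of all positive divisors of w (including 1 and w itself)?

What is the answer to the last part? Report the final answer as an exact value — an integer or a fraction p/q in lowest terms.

Part 1: 3*(2)^4 - 4*(2)^3 + 4*(2)^2 - 6*(2)^1 - 8 = (48) + (-32) + (16) + (-12) + (-8) = 12; answer 12
Part 2: S1 = 12; w = 17881; 17881 is prime, so its only divisors are 1 and 17881; sigma = 1 + 17881 = 17882; answer 17882

17882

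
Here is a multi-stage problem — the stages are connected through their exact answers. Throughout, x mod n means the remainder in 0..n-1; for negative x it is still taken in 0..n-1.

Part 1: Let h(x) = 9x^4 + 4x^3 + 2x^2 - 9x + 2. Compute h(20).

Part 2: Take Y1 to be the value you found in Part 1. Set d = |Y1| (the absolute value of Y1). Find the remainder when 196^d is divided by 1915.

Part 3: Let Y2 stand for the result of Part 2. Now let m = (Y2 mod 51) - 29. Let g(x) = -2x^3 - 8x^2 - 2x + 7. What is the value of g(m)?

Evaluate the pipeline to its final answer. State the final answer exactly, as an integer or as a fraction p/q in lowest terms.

20155

Part 1: 9*(20)^4 + 4*(20)^3 + 2*(20)^2 - 9*(20)^1 + 2 = (1440000) + (32000) + (800) + (-180) + (2) = 1472622; answer 1472622
Part 2: Y1 = 1472622; d = 1472622; squarings mod 1915: 196^1=196, 196^2=116, 196^4=51, 196^8=686, 196^16=1421, 196^32=831, 196^64=1161, 196^128=1676, 196^256=1586, 196^512=1001, 196^1024=456, 196^2048=1116, 196^4096=706, 196^8192=536, 196^16384=46, 196^32768=201, 196^65536=186, 196^131072=126, 196^262144=556, 196^524288=821, 196^1048576=1876; 196^1472622 = 196^2 * 196^4 * 196^8 * 196^32 * 196^64 * 196^2048 * 196^4096 * 196^8192 * 196^16384 * 196^131072 * 196^262144 * 196^1048576 = 516 (mod 1915); answer 516
Part 3: Y2 = 516; m = -23; -2*(-23)^3 - 8*(-23)^2 - 2*(-23)^1 + 7 = (24334) + (-4232) + (46) + (7) = 20155; answer 20155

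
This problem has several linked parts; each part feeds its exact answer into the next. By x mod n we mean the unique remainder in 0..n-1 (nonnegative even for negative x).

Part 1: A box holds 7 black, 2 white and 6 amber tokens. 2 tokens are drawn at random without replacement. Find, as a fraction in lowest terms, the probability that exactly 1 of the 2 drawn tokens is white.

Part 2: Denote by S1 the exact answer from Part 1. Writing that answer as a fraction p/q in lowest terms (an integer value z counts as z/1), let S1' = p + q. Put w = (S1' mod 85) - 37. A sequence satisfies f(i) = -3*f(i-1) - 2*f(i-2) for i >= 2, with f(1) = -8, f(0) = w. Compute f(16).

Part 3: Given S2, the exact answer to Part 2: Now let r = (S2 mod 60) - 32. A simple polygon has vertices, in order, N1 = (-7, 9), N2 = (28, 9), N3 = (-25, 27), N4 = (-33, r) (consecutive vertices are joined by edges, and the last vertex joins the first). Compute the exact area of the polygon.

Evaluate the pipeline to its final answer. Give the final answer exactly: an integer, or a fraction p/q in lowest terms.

Part 1: total draws C(15,2) = 105; favorable C(2,1)*C(13,1) = 26; P = 26/105; answer 26/105
Part 2: S1 = 26/105; threaded value p + q = 131; w = 9; f(2) = -3*(-8) - 2*(9) = 6; iterating: f(2)=6, f(3)=-2, f(4)=-6, f(5)=22, f(6)=-54, f(7)=118, f(8)=-246, f(9)=502, f(10)=-1014, f(11)=2038, f(12)=-4086, f(13)=8182, f(14)=-16374, f(15)=32758, f(16)=-65526; answer -65526
Part 3: S2 = -65526; r = 22; cross terms: (-7*9 - 28*9)=-315, (28*27 - -25*9)=981, (-25*22 - -33*27)=341, (-33*9 - -7*22)=-143; twice the area = |864| = 864; area = 432; answer 432

432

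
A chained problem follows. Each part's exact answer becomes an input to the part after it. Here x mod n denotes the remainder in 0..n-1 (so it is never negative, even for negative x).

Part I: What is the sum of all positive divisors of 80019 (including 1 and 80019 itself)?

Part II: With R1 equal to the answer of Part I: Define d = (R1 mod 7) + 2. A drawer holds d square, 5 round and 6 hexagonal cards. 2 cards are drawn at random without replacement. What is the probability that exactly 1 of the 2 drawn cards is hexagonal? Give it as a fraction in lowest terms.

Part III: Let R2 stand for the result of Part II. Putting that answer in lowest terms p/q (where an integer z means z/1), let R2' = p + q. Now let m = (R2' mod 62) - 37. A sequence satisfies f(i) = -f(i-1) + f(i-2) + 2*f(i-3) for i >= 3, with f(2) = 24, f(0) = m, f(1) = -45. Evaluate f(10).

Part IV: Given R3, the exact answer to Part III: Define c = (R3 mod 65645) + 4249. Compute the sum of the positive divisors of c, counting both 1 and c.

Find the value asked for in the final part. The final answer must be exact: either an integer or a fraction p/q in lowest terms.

70380

Part I: 80019 = 3^2 * 17 * 523; sigma = (1 + 3 + 9) * (1 + 17) * (1 + 523) = 13 * 18 * 524 = 122616; answer 122616
Part II: R1 = 122616; d = 6; total draws C(17,2) = 136; favorable C(6,1)*C(11,1) = 66; P = 33/68; answer 33/68
Part III: R2 = 33/68; threaded value p + q = 101; m = 2; f(3) = -1*(24) + 1*(-45) + 2*(2) = -65; iterating: f(3)=-65, f(4)=-1, f(5)=-16, f(6)=-115, f(7)=97, f(8)=-244, f(9)=111, f(10)=-161; answer -161
Part IV: R3 = -161; c = 69733; 69733 = 137 * 509; sigma = (1 + 137) * (1 + 509) = 138 * 510 = 70380; answer 70380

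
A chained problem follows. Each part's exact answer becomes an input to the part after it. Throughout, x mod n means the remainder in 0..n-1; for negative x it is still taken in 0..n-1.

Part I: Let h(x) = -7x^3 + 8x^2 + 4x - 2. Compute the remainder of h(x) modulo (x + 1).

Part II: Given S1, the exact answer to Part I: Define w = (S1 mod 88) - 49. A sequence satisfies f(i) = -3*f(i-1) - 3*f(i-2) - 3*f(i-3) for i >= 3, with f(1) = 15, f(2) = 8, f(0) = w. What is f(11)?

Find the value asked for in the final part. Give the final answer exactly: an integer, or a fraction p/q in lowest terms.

56079

Part I: remainder = value at the root: -7*(-1)^3 + 8*(-1)^2 + 4*(-1)^1 - 2 = (7) + (8) + (-4) + (-2) = 9; answer 9
Part II: S1 = 9; w = -40; f(3) = -3*(8) - 3*(15) - 3*(-40) = 51; iterating: f(3)=51, f(4)=-222, f(5)=489, f(6)=-954, f(7)=2061, f(8)=-4788, f(9)=11043, f(10)=-24948, f(11)=56079; answer 56079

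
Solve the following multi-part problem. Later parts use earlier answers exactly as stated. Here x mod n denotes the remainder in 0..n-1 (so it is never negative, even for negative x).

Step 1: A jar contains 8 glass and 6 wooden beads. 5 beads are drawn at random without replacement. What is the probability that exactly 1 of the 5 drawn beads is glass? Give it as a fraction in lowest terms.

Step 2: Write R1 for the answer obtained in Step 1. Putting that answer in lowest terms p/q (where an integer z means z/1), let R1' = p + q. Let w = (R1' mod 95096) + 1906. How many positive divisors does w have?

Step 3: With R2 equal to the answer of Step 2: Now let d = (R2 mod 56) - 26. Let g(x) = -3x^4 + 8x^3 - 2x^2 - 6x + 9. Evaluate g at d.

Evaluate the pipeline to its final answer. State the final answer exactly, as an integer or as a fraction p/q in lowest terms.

Step 1: total draws C(14,5) = 2002; favorable C(8,1)*C(6,4) = 120; P = 60/1001; answer 60/1001
Step 2: R1 = 60/1001; threaded value p + q = 1061; w = 2967; 2967 = 3 * 23 * 43; number of divisors = (1+1) * (1+1) * (1+1) = 8; answer 8
Step 3: R2 = 8; d = -18; -3*(-18)^4 + 8*(-18)^3 - 2*(-18)^2 - 6*(-18)^1 + 9 = (-314928) + (-46656) + (-648) + (108) + (9) = -362115; answer -362115

-362115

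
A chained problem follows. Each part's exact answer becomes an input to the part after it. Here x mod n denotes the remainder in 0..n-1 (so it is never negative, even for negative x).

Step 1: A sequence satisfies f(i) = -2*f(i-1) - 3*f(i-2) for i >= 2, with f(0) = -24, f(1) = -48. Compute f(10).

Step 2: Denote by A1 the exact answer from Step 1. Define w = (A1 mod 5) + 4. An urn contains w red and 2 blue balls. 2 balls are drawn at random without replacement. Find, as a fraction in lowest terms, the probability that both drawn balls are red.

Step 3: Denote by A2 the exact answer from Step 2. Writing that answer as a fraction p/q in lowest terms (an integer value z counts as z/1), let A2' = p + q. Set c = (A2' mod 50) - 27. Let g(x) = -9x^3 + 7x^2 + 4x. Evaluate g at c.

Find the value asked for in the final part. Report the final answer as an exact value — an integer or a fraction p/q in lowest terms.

Step 1: f(2) = -2*(-48) - 3*(-24) = 168; iterating: f(2)=168, f(3)=-192, f(4)=-120, f(5)=816, f(6)=-1272, f(7)=96, f(8)=3624, f(9)=-7536, f(10)=4200; answer 4200
Step 2: A1 = 4200; w = 4; total draws C(6,2) = 15; favorable C(4,2) = 6; P = 2/5; answer 2/5
Step 3: A2 = 2/5; threaded value p + q = 7; c = -20; -9*(-20)^3 + 7*(-20)^2 + 4*(-20)^1 = (72000) + (2800) + (-80) = 74720; answer 74720

74720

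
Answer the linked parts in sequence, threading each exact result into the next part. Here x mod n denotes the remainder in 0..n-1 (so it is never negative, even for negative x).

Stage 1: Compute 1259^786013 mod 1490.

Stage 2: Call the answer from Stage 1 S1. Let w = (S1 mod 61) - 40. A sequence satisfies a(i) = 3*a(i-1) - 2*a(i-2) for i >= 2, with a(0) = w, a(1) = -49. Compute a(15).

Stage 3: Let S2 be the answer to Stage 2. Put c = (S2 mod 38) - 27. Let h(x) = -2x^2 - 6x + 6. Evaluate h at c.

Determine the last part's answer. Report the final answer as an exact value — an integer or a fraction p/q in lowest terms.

Stage 1: squarings mod 1490: 1259^1=1259, 1259^2=1211, 1259^4=361, 1259^8=691, 1259^16=681, 1259^32=371, 1259^64=561, 1259^128=331, 1259^256=791, 1259^512=1371, 1259^1024=751, 1259^2048=781, 1259^4096=551, 1259^8192=1131, 1259^16384=741, 1259^32768=761, 1259^65536=1001, 1259^131072=721, 1259^262144=1321, 1259^524288=251; 1259^786013 = 1259^1 * 1259^4 * 1259^8 * 1259^16 * 1259^64 * 1259^512 * 1259^1024 * 1259^2048 * 1259^4096 * 1259^8192 * 1259^16384 * 1259^32768 * 1259^65536 * 1259^131072 * 1259^524288 = 1319 (mod 1490); answer 1319
Stage 2: S1 = 1319; w = -2; a(2) = 3*(-49) - 2*(-2) = -143; iterating: a(2)=-143, a(3)=-331, a(4)=-707, a(5)=-1459, a(6)=-2963, a(7)=-5971, a(8)=-11987, a(9)=-24019, a(10)=-48083, a(11)=-96211, a(12)=-192467, a(13)=-384979, a(14)=-770003, a(15)=-1540051; answer -1540051
Stage 3: S2 = -1540051; c = -14; -2*(-14)^2 - 6*(-14)^1 + 6 = (-392) + (84) + (6) = -302; answer -302

-302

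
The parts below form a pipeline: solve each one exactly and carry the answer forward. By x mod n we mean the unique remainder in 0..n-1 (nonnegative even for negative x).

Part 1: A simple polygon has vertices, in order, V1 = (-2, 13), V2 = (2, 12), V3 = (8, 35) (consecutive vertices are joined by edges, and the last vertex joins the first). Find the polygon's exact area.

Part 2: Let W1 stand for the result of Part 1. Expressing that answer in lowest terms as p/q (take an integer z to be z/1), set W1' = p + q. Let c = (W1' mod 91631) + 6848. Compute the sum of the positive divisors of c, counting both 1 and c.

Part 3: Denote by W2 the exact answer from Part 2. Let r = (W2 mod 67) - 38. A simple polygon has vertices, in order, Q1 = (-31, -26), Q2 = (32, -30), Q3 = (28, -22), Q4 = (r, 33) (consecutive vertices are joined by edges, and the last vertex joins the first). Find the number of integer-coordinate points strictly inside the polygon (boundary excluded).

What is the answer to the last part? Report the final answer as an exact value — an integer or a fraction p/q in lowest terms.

Part 1: cross terms: (-2*12 - 2*13)=-50, (2*35 - 8*12)=-26, (8*13 - -2*35)=174; twice the area = |98| = 98; area = 49; answer 49
Part 2: W1 = 49; threaded value p + q = 50; c = 6898; 6898 = 2 * 3449; sigma = (1 + 2) * (1 + 3449) = 3 * 3450 = 10350; answer 10350
Part 3: W2 = 10350; r = -6; cross terms: (-31*-30 - 32*-26)=1762, (32*-22 - 28*-30)=136, (28*33 - -6*-22)=792, (-6*-26 - -31*33)=1179; twice the area = |3869| = 3869; area = 3869/2; boundary points = 1 + 4 + 1 + 1 = 7; strictly interior points = area - boundary/2 + 1 = 1932; answer 1932

1932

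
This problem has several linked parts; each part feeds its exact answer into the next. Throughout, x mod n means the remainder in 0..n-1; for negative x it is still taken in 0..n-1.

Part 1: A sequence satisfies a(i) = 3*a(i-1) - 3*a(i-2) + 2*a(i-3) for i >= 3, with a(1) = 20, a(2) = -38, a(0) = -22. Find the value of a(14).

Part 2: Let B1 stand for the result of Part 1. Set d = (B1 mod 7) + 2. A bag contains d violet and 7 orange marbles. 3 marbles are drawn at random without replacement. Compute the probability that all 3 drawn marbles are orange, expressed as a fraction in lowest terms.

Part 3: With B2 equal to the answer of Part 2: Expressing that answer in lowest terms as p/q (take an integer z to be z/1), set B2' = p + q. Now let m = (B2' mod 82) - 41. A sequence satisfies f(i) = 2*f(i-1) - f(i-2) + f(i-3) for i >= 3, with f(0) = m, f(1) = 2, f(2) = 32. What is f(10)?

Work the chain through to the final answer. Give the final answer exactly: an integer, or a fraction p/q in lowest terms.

4376

Part 1: a(3) = 3*(-38) - 3*(20) + 2*(-22) = -218; iterating: a(3)=-218, a(4)=-500, a(5)=-922, a(6)=-1702, a(7)=-3340, a(8)=-6758, a(9)=-13658, a(10)=-27380, a(11)=-54682, a(12)=-109222, a(13)=-218380, a(14)=-436838; answer -436838
Part 2: B1 = -436838; d = 6; total draws C(13,3) = 286; favorable C(7,3) = 35; P = 35/286; answer 35/286
Part 3: B2 = 35/286; threaded value p + q = 321; m = 34; f(3) = 2*(32) - 1*(2) + 1*(34) = 96; iterating: f(3)=96, f(4)=162, f(5)=260, f(6)=454, f(7)=810, f(8)=1426, f(9)=2496, f(10)=4376; answer 4376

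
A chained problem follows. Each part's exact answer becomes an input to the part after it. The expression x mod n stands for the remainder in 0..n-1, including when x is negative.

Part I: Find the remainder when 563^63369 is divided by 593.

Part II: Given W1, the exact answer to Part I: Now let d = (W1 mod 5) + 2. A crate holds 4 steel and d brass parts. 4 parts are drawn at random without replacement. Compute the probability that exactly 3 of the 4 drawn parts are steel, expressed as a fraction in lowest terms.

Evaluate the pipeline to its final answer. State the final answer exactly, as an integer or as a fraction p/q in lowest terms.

Part I: squarings mod 593: 563^1=563, 563^2=307, 563^4=555, 563^8=258, 563^16=148, 563^32=556, 563^64=183, 563^128=281, 563^256=92, 563^512=162, 563^1024=152, 563^2048=570, 563^4096=529, 563^8192=538, 563^16384=60, 563^32768=42; 563^63369 = 563^1 * 563^8 * 563^128 * 563^256 * 563^512 * 563^1024 * 563^4096 * 563^8192 * 563^16384 * 563^32768 = 156 (mod 593); answer 156
Part II: W1 = 156; d = 3; total draws C(7,4) = 35; favorable C(4,3)*C(3,1) = 12; P = 12/35; answer 12/35

12/35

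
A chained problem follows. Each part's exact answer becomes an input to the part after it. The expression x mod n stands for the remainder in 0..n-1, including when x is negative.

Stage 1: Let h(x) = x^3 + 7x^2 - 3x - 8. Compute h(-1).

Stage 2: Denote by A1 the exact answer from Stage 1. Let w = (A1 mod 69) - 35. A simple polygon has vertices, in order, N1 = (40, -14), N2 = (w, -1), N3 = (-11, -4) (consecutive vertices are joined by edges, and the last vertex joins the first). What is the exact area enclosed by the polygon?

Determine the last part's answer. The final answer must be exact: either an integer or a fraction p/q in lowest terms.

77/2

Stage 1: 1*(-1)^3 + 7*(-1)^2 - 3*(-1)^1 - 8 = (-1) + (7) + (3) + (-8) = 1; answer 1
Stage 2: A1 = 1; w = -34; cross terms: (40*-1 - -34*-14)=-516, (-34*-4 - -11*-1)=125, (-11*-14 - 40*-4)=314; twice the area = |-77| = 77; area = 77/2; answer 77/2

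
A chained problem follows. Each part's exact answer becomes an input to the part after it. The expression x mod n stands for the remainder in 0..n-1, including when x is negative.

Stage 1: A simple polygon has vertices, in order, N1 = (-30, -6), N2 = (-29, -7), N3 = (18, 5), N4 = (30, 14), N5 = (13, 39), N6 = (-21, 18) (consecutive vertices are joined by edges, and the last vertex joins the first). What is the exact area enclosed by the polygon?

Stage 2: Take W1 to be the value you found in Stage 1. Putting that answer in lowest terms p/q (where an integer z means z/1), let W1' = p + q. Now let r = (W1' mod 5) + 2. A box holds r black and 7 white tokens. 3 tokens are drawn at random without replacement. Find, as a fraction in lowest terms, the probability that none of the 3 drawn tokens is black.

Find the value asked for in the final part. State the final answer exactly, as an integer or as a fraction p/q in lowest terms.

35/286

Stage 1: cross terms: (-30*-7 - -29*-6)=36, (-29*5 - 18*-7)=-19, (18*14 - 30*5)=102, (30*39 - 13*14)=988, (13*18 - -21*39)=1053, (-21*-6 - -30*18)=666; twice the area = |2826| = 2826; area = 1413; answer 1413
Stage 2: W1 = 1413; threaded value p + q = 1414; r = 6; total draws C(13,3) = 286; favorable C(7,3) = 35; P = 35/286; answer 35/286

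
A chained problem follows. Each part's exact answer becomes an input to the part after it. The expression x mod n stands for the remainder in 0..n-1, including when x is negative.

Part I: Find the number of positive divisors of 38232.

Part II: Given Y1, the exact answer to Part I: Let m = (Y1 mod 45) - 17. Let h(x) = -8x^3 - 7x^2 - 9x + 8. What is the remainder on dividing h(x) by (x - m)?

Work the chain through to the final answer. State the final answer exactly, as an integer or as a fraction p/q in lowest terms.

Part I: 38232 = 2^3 * 3^4 * 59; number of divisors = (3+1) * (4+1) * (1+1) = 40; answer 40
Part II: Y1 = 40; m = 23; remainder = value at the root: -8*(23)^3 - 7*(23)^2 - 9*(23)^1 + 8 = (-97336) + (-3703) + (-207) + (8) = -101238; answer -101238

-101238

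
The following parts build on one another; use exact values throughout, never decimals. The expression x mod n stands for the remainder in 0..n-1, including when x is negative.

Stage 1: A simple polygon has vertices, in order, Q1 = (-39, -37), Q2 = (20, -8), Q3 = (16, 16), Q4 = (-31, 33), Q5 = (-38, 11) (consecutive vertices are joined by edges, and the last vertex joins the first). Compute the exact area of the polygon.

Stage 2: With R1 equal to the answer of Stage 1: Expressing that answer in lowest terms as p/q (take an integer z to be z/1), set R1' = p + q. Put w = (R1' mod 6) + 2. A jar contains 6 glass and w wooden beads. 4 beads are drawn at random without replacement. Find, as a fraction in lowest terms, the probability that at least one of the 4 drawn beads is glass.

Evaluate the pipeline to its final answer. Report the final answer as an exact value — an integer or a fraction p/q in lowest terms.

Stage 1: cross terms: (-39*-8 - 20*-37)=1052, (20*16 - 16*-8)=448, (16*33 - -31*16)=1024, (-31*11 - -38*33)=913, (-38*-37 - -39*11)=1835; twice the area = |5272| = 5272; area = 2636; answer 2636
Stage 2: R1 = 2636; threaded value p + q = 2637; w = 5; total draws C(11,4) = 330; complement C(5,4) = 5; favorable 330 - 5 = 325; P = 65/66; answer 65/66

65/66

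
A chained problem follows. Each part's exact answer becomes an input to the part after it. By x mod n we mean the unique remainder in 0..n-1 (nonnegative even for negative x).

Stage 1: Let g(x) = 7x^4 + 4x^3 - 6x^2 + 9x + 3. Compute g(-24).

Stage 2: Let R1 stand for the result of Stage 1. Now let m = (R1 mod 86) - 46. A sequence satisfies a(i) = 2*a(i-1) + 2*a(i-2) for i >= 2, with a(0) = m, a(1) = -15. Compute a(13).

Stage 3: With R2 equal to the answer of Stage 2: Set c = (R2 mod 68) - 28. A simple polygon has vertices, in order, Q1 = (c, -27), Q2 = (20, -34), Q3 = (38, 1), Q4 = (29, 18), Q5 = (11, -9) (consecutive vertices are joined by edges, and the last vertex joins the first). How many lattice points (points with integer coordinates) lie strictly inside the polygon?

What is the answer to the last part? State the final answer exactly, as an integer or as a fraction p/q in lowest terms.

1020

Stage 1: 7*(-24)^4 + 4*(-24)^3 - 6*(-24)^2 + 9*(-24)^1 + 3 = (2322432) + (-55296) + (-3456) + (-216) + (3) = 2263467; answer 2263467
Stage 2: R1 = 2263467; m = -13; a(2) = 2*(-15) + 2*(-13) = -56; iterating: a(2)=-56, a(3)=-142, a(4)=-396, a(5)=-1076, a(6)=-2944, a(7)=-8040, a(8)=-21968, a(9)=-60016, a(10)=-163968, a(11)=-447968, a(12)=-1223872, a(13)=-3343680; answer -3343680
Stage 3: R2 = -3343680; c = -12; cross terms: (-12*-34 - 20*-27)=948, (20*1 - 38*-34)=1312, (38*18 - 29*1)=655, (29*-9 - 11*18)=-459, (11*-27 - -12*-9)=-405; twice the area = |2051| = 2051; area = 2051/2; boundary points = 1 + 1 + 1 + 9 + 1 = 13; strictly interior points = area - boundary/2 + 1 = 1020; answer 1020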